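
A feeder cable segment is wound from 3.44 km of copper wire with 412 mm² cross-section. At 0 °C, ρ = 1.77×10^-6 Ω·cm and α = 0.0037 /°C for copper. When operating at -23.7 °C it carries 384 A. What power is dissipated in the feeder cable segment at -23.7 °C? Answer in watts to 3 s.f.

19900 W

ρ = 1.77×10^-6 Ω·cm = 1.77×10^-8 Ω·m
A = 412 mm² = 4.120e-04 m²
R₍0₎ = ρL/A = (1.77×10^-8)(3440)/(4.120e-04) = 0.1478 Ω
R₍-23.7₎ = R₍0₎(1 + αΔT) = 0.1478 × (1 + 0.0037×-23.7) = 0.1348 Ω
P = I²R = (384)² × 0.1348 = 19900 W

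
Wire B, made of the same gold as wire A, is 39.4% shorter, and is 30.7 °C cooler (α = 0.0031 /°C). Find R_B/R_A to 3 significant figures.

0.548

R ∝ ρL/d² with ρ ∝ (1+αΔT), so R_B/R_A = (1 − 39.4/100) × (1 − 0.0031×30.7)
= 0.606 × 0.9048 = 0.548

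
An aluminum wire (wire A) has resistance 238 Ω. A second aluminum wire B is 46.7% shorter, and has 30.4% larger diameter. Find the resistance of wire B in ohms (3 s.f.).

74.6 Ω

R ∝ L/d², so R_B/R_A = (1 − 46.7/100) × (1 + 30.4/100)⁻²
= 0.533 × 0.5881 = 0.3135
R_B = 0.3135 × 238 = 74.6 Ω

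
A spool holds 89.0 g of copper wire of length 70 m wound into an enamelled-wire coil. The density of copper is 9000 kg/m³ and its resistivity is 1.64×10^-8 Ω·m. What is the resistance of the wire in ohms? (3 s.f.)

8.13 Ω

A = m/(density·L) = 0.089/(9000×70) = 1.4127e-07 m²
R = ρL/A = (1.64×10^-8)(70)/(1.4127e-07) = 8.13 Ω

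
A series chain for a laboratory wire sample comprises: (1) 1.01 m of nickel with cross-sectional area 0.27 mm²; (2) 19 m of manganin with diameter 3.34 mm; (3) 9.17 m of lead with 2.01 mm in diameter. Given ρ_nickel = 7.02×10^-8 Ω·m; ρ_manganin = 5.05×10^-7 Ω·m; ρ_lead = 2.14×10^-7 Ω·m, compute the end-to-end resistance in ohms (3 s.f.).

1.98 Ω

Seg 1: A = 0.27 mm² = 2.700e-07 m²
R_1 = (7.02×10^-8)(1.01)/(2.700e-07) = 0.2626 Ω
Seg 2: A = π(d/2)² = π(1.6700e-03 m)² = 8.762e-06 m²
R_2 = (5.05×10^-7)(19)/(8.762e-06) = 1.095 Ω
Seg 3: A = π(d/2)² = π(1.0050e-03 m)² = 3.173e-06 m²
R_3 = (2.14×10^-7)(9.17)/(3.173e-06) = 0.6184 Ω
R_total = R_1 + R_2 + R_3 = 1.98 Ω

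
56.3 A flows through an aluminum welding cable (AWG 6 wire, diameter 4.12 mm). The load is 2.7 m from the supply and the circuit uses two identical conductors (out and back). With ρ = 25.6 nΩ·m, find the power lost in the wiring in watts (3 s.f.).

ρ = 25.6 nΩ·m = 2.56×10^-8 Ω·m
A = π(4.12/2 mm)² = π(2.0600e-03 m)² = 1.333e-05 m²
Total conductor length (both ways) L = 2 × 2.7 = 5.4 m
R = ρL/A = (2.56×10^-8)(5.4)/(1.333e-05) = 0.01037 Ω
P = I²R = (56.3)² × 0.01037 = 32.9 W

32.9 W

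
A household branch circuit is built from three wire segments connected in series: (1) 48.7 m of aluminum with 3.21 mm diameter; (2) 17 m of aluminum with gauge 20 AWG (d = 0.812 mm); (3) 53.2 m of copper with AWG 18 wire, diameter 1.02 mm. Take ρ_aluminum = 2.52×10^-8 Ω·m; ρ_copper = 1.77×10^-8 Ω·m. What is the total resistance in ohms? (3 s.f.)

Seg 1: A = π(d/2)² = π(1.6050e-03 m)² = 8.093e-06 m²
R_1 = (2.52×10^-8)(48.7)/(8.093e-06) = 0.1516 Ω
Seg 2: A = π(0.812/2 mm)² = π(4.0600e-04 m)² = 5.178e-07 m²
R_2 = (2.52×10^-8)(17)/(5.178e-07) = 0.8273 Ω
Seg 3: A = π(1.02/2 mm)² = π(5.1000e-04 m)² = 8.171e-07 m²
R_3 = (1.77×10^-8)(53.2)/(8.171e-07) = 1.152 Ω
R_total = R_1 + R_2 + R_3 = 2.13 Ω

2.13 Ω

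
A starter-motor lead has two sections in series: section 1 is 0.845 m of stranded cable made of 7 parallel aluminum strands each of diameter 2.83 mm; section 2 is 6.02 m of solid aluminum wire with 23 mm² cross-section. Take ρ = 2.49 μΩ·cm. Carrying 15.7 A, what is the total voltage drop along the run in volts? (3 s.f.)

0.110 V

ρ = 2.49 μΩ·cm = 2.49×10^-8 Ω·m
Section 1: A_strand = π(1.4150e-03)² = 6.290e-06 m²; R₁ = ρL/(N·A_s) = (2.49×10^-8)(0.845)/(7×6.290e-06) = 4.779×10^-4 Ω
Section 2: A = 23 mm² = 2.300e-05 m²
R₂ = (2.49×10^-8)(6.02)/(2.300e-05) = 0.006517 Ω
R = R₁ + R₂ = 0.006995 Ω
V = IR = 15.7 × 0.006995 = 0.110 V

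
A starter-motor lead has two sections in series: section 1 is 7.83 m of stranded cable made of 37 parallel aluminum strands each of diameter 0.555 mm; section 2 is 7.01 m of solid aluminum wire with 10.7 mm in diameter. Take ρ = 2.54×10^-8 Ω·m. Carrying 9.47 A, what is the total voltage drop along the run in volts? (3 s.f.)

Section 1: A_strand = π(2.7750e-04)² = 2.419e-07 m²; R₁ = ρL/(N·A_s) = (2.54×10^-8)(7.83)/(37×2.419e-07) = 0.02222 Ω
Section 2: A = π(d/2)² = π(5.3500e-03 m)² = 8.992e-05 m²
R₂ = (2.54×10^-8)(7.01)/(8.992e-05) = 0.00198 Ω
R = R₁ + R₂ = 0.0242 Ω
V = IR = 9.47 × 0.0242 = 0.229 V

0.229 V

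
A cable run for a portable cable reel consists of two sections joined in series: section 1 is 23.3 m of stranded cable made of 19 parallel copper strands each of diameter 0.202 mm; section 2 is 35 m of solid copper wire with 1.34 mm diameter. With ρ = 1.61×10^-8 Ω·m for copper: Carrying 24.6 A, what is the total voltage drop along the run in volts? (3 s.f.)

Section 1: A_strand = π(1.0100e-04)² = 3.205e-08 m²; R₁ = ρL/(N·A_s) = (1.61×10^-8)(23.3)/(19×3.205e-08) = 0.6161 Ω
Section 2: A = π(d/2)² = π(6.7000e-04 m)² = 1.410e-06 m²
R₂ = (1.61×10^-8)(35)/(1.410e-06) = 0.3996 Ω
R = R₁ + R₂ = 1.016 Ω
V = IR = 24.6 × 1.016 = 25.0 V

25.0 V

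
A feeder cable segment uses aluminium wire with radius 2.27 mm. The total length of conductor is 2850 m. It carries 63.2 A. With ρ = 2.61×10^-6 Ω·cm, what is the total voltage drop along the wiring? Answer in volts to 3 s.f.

290 V

ρ = 2.61×10^-6 Ω·cm = 2.61×10^-8 Ω·m
A = πr² = π(2.2700e-03 m)² = 1.619e-05 m²
R = ρL/A = (2.61×10^-8)(2850)/(1.619e-05) = 4.595 Ω
V = IR = 63.2 × 4.595 = 290 V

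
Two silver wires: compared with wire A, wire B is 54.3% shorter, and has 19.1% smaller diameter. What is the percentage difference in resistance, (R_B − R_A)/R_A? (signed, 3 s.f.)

-30.2%

R ∝ L/d², so R_B/R_A = (1 − 54.3/100) × (1 − 19.1/100)⁻²
= 0.457 × 1.528 = 0.6983
(R_B − R_A)/R_A = 0.6983 − 1 = -30.2%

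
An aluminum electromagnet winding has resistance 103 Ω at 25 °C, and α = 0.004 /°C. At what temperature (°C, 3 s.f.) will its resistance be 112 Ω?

46.8 °C

R = R₀(1 + α(T − T₀)) ⇒ T = T₀ + (R/R₀ − 1)/α
T = 25 + (112/103 − 1)/0.004 = 25 + (0.08738)/0.004 = 46.8 °C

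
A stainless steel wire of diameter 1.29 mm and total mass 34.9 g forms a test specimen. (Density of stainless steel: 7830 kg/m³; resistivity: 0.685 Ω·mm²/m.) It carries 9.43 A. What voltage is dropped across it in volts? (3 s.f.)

ρ = 0.685 Ω·mm²/m = 6.85×10^-7 Ω·m
A = π(d/2)² = π(6.4500e-04 m)² = 1.3070e-06 m²
L = m/(density·A) = 0.0349/(7830×1.3070e-06) = 3.41 m
R = ρL/A = (6.85×10^-7)(3.41)/(1.3070e-06) = 1.787 Ω
V = IR = 9.43 × 1.787 = 16.9 V

16.9 V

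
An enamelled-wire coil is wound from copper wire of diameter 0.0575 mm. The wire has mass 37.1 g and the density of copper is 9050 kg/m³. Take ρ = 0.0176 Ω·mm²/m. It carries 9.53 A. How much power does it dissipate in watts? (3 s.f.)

ρ = 0.0176 Ω·mm²/m = 1.76×10^-8 Ω·m
A = π(d/2)² = π(2.8750e-05 m)² = 2.5967e-09 m²
L = m/(density·A) = 0.0371/(9050×2.5967e-09) = 1579 m
R = ρL/A = (1.76×10^-8)(1579)/(2.5967e-09) = 10700 Ω
P = I²R = (9.53)² × 10700 = 9.72×10^5 W

9.72×10^5 W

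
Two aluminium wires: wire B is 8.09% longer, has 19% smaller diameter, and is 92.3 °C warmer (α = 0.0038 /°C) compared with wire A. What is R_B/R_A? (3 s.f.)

R ∝ ρL/d² with ρ ∝ (1+αΔT), so R_B/R_A = (1 + 8.09/100) × (1 − 19/100)⁻² × (1 + 0.0038×92.3)
= 1.081 × 1.524 × 1.351 = 2.23

2.23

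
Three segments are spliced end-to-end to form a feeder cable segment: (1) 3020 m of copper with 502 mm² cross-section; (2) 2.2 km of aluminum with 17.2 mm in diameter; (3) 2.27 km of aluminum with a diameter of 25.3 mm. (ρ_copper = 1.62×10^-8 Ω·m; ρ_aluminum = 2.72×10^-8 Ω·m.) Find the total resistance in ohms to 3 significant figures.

0.478 Ω

Seg 1: A = 502 mm² = 5.020e-04 m²
R_1 = (1.62×10^-8)(3020)/(5.020e-04) = 0.09746 Ω
Seg 2: A = π(d/2)² = π(8.6000e-03 m)² = 2.324e-04 m²
R_2 = (2.72×10^-8)(2200)/(2.324e-04) = 0.2575 Ω
Seg 3: A = π(d/2)² = π(1.2650e-02 m)² = 5.027e-04 m²
R_3 = (2.72×10^-8)(2270)/(5.027e-04) = 0.1228 Ω
R_total = R_1 + R_2 + R_3 = 0.478 Ω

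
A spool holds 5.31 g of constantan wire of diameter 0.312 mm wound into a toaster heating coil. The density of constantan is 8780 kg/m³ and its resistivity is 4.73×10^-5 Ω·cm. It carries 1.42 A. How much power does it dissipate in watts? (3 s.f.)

98.7 W

ρ = 4.73×10^-5 Ω·cm = 4.73×10^-7 Ω·m
A = π(d/2)² = π(1.5600e-04 m)² = 7.6454e-08 m²
L = m/(density·A) = 0.00531/(8780×7.6454e-08) = 7.91 m
R = ρL/A = (4.73×10^-7)(7.91)/(7.6454e-08) = 48.94 Ω
P = I²R = (1.42)² × 48.94 = 98.7 W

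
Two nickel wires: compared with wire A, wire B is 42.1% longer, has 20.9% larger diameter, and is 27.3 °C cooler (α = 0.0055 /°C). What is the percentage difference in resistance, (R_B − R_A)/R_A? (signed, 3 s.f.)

R ∝ ρL/d² with ρ ∝ (1+αΔT), so R_B/R_A = (1 + 42.1/100) × (1 + 20.9/100)⁻² × (1 − 0.0055×27.3)
= 1.421 × 0.6841 × 0.8498 = 0.8262
(R_B − R_A)/R_A = 0.8262 − 1 = -17.4%

-17.4%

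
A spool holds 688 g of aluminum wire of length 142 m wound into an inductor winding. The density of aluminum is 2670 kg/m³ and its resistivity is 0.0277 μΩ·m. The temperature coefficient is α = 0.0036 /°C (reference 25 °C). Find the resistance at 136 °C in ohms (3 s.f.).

3.03 Ω

ρ = 0.0277 μΩ·m = 2.77×10^-8 Ω·m
A = m/(density·L) = 0.688/(2670×142) = 1.8146e-06 m²
R = ρL/A = (2.77×10^-8)(142)/(1.8146e-06) = 2.168 Ω
R(136 °C) = 2.168 × (1 + 0.0036×111) = 3.03 Ω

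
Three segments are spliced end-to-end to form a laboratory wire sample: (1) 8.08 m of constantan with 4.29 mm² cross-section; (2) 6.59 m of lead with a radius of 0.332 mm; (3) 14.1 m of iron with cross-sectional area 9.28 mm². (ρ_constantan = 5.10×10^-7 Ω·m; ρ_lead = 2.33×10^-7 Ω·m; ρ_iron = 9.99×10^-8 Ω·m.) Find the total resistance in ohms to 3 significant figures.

Seg 1: A = 4.29 mm² = 4.290e-06 m²
R_1 = (5.10×10^-7)(8.08)/(4.290e-06) = 0.9606 Ω
Seg 2: A = πr² = π(3.3200e-04 m)² = 3.463e-07 m²
R_2 = (2.33×10^-7)(6.59)/(3.463e-07) = 4.434 Ω
Seg 3: A = 9.28 mm² = 9.280e-06 m²
R_3 = (9.99×10^-8)(14.1)/(9.280e-06) = 0.1518 Ω
R_total = R_1 + R_2 + R_3 = 5.55 Ω

5.55 Ω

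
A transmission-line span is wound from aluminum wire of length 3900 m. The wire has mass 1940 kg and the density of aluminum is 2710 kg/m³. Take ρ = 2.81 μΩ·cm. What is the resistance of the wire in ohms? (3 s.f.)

ρ = 2.81 μΩ·cm = 2.81×10^-8 Ω·m
A = m/(density·L) = 1940/(2710×3900) = 1.8356e-04 m²
R = ρL/A = (2.81×10^-8)(3900)/(1.8356e-04) = 0.597 Ω

0.597 Ω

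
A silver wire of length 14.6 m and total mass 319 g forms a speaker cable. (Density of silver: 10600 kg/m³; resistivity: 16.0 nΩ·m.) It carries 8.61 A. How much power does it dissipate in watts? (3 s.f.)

ρ = 16.0 nΩ·m = 1.60×10^-8 Ω·m
A = m/(density·L) = 0.319/(10600×14.6) = 2.0613e-06 m²
R = ρL/A = (1.60×10^-8)(14.6)/(2.0613e-06) = 0.1133 Ω
P = I²R = (8.61)² × 0.1133 = 8.40 W

8.40 W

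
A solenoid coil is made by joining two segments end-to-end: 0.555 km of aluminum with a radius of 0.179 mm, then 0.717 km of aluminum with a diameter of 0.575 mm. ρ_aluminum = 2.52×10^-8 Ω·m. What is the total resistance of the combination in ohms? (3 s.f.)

209 Ω

Segment 1: A = πr² = π(1.7900e-04 m)² = 1.007e-07 m²
R₁ = ρL/A = (2.52×10^-8)(555)/(1.007e-07) = 138.9 Ω
Segment 2: A = π(d/2)² = π(2.8750e-04 m)² = 2.597e-07 m²
R₂ = (2.52×10^-8)(717)/(2.597e-07) = 69.58 Ω
R = R₁ + R₂ = 209 Ω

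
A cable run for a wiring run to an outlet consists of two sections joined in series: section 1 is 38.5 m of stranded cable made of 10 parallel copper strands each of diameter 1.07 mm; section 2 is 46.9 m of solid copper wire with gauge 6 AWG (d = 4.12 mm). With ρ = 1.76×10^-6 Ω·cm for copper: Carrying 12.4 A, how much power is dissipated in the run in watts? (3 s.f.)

21.1 W

ρ = 1.76×10^-6 Ω·cm = 1.76×10^-8 Ω·m
Section 1: A_strand = π(5.3500e-04)² = 8.992e-07 m²; R₁ = ρL/(N·A_s) = (1.76×10^-8)(38.5)/(10×8.992e-07) = 0.07536 Ω
Section 2: A = π(4.12/2 mm)² = π(2.0600e-03 m)² = 1.333e-05 m²
R₂ = (1.76×10^-8)(46.9)/(1.333e-05) = 0.06192 Ω
R = R₁ + R₂ = 0.1373 Ω
P = I²R = (12.4)² × 0.1373 = 21.1 W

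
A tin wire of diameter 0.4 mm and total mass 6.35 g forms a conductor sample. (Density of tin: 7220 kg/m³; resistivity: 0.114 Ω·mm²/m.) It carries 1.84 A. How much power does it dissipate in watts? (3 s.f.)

ρ = 0.114 Ω·mm²/m = 1.14×10^-7 Ω·m
A = π(d/2)² = π(2.0000e-04 m)² = 1.2566e-07 m²
L = m/(density·A) = 0.00635/(7220×1.2566e-07) = 6.999 m
R = ρL/A = (1.14×10^-7)(6.999)/(1.2566e-07) = 6.349 Ω
P = I²R = (1.84)² × 6.349 = 21.5 W

21.5 W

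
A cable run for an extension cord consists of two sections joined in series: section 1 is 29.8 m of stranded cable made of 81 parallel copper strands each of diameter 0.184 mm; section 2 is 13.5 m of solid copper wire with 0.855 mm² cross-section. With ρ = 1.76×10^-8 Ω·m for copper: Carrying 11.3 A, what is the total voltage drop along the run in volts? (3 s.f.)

5.89 V

Section 1: A_strand = π(9.2000e-05)² = 2.659e-08 m²; R₁ = ρL/(N·A_s) = (1.76×10^-8)(29.8)/(81×2.659e-08) = 0.2435 Ω
Section 2: A = 0.855 mm² = 8.550e-07 m²
R₂ = (1.76×10^-8)(13.5)/(8.550e-07) = 0.2779 Ω
R = R₁ + R₂ = 0.5214 Ω
V = IR = 11.3 × 0.5214 = 5.89 V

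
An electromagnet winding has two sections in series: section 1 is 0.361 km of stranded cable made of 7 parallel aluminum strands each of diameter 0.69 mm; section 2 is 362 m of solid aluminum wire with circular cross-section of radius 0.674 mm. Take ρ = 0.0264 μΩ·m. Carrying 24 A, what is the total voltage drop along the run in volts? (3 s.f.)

ρ = 0.0264 μΩ·m = 2.64×10^-8 Ω·m
Section 1: A_strand = π(3.4500e-04)² = 3.739e-07 m²; R₁ = ρL/(N·A_s) = (2.64×10^-8)(361)/(7×3.739e-07) = 3.641 Ω
Section 2: A = πr² = π(6.7400e-04 m)² = 1.427e-06 m²
R₂ = (2.64×10^-8)(362)/(1.427e-06) = 6.696 Ω
R = R₁ + R₂ = 10.34 Ω
V = IR = 24 × 10.34 = 248 V

248 V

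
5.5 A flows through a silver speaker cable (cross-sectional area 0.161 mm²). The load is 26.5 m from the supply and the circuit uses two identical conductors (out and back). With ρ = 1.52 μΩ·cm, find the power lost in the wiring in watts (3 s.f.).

ρ = 1.52 μΩ·cm = 1.52×10^-8 Ω·m
A = 0.161 mm² = 1.610e-07 m²
Total conductor length (both ways) L = 2 × 26.5 = 53 m
R = ρL/A = (1.52×10^-8)(53)/(1.610e-07) = 5.004 Ω
P = I²R = (5.5)² × 5.004 = 151 W

151 W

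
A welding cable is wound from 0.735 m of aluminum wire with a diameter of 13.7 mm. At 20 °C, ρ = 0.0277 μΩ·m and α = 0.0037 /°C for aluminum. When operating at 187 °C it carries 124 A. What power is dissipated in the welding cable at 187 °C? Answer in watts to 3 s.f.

3.44 W

ρ = 0.0277 μΩ·m = 2.77×10^-8 Ω·m
A = π(d/2)² = π(6.8500e-03 m)² = 1.474e-04 m²
R₍20₎ = ρL/A = (2.77×10^-8)(0.735)/(1.474e-04) = 1.381×10^-4 Ω
R₍187₎ = R₍20₎(1 + αΔT) = 1.381×10^-4 × (1 + 0.0037×167) = 2.235×10^-4 Ω
P = I²R = (124)² × 2.235×10^-4 = 3.44 W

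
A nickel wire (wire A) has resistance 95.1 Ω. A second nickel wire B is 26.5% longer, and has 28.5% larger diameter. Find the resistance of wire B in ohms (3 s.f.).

R ∝ L/d², so R_B/R_A = (1 + 26.5/100) × (1 + 28.5/100)⁻²
= 1.265 × 0.6056 = 0.7661
R_B = 0.7661 × 95.1 = 72.9 Ω

72.9 Ω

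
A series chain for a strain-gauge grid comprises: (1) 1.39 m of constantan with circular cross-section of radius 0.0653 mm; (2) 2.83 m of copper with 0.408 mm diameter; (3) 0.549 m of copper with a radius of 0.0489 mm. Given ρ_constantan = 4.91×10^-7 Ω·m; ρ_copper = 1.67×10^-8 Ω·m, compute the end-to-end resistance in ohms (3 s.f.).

52.5 Ω

Seg 1: A = πr² = π(6.5300e-05 m)² = 1.340e-08 m²
R_1 = (4.91×10^-7)(1.39)/(1.340e-08) = 50.95 Ω
Seg 2: A = π(d/2)² = π(2.0400e-04 m)² = 1.307e-07 m²
R_2 = (1.67×10^-8)(2.83)/(1.307e-07) = 0.3615 Ω
Seg 3: A = πr² = π(4.8900e-05 m)² = 7.512e-09 m²
R_3 = (1.67×10^-8)(0.549)/(7.512e-09) = 1.22 Ω
R_total = R_1 + R_2 + R_3 = 52.5 Ω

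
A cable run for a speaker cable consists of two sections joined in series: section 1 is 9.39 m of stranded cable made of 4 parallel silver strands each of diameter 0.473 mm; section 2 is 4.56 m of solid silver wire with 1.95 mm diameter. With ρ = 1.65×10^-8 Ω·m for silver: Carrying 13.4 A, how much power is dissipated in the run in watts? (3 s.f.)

Section 1: A_strand = π(2.3650e-04)² = 1.757e-07 m²; R₁ = ρL/(N·A_s) = (1.65×10^-8)(9.39)/(4×1.757e-07) = 0.2204 Ω
Section 2: A = π(d/2)² = π(9.7500e-04 m)² = 2.986e-06 m²
R₂ = (1.65×10^-8)(4.56)/(2.986e-06) = 0.02519 Ω
R = R₁ + R₂ = 0.2456 Ω
P = I²R = (13.4)² × 0.2456 = 44.1 W

44.1 W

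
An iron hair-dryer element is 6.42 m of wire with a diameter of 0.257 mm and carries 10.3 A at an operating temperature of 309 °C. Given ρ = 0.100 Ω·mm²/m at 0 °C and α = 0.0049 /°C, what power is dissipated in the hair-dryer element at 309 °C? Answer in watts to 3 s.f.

3300 W

ρ = 0.100 Ω·mm²/m = 1.00×10^-7 Ω·m
A = π(d/2)² = π(1.2850e-04 m)² = 5.187e-08 m²
R₍0₎ = ρL/A = (1.00×10^-7)(6.42)/(5.187e-08) = 12.38 Ω
R₍309₎ = R₍0₎(1 + αΔT) = 12.38 × (1 + 0.0049×309) = 31.11 Ω
P = I²R = (10.3)² × 31.11 = 3300 W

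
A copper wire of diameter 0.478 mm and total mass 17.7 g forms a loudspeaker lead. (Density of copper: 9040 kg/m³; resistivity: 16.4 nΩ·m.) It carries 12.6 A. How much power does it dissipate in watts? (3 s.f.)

158 W

ρ = 16.4 nΩ·m = 1.64×10^-8 Ω·m
A = π(d/2)² = π(2.3900e-04 m)² = 1.7945e-07 m²
L = m/(density·A) = 0.0177/(9040×1.7945e-07) = 10.91 m
R = ρL/A = (1.64×10^-8)(10.91)/(1.7945e-07) = 0.9971 Ω
P = I²R = (12.6)² × 0.9971 = 158 W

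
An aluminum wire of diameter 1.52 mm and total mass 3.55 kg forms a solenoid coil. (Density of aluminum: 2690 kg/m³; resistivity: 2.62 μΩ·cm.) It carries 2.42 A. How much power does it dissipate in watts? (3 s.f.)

ρ = 2.62 μΩ·cm = 2.62×10^-8 Ω·m
A = π(d/2)² = π(7.6000e-04 m)² = 1.8146e-06 m²
L = m/(density·A) = 3.55/(2690×1.8146e-06) = 727.3 m
R = ρL/A = (2.62×10^-8)(727.3)/(1.8146e-06) = 10.5 Ω
P = I²R = (2.42)² × 10.5 = 61.5 W

61.5 W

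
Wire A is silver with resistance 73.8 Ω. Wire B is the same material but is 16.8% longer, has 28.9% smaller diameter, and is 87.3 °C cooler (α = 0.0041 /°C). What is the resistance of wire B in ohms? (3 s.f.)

R ∝ ρL/d² with ρ ∝ (1+αΔT), so R_B/R_A = (1 + 16.8/100) × (1 − 28.9/100)⁻² × (1 − 0.0041×87.3)
= 1.168 × 1.978 × 0.6421 = 1.484
R_B = 1.484 × 73.8 = 109 Ω

109 Ω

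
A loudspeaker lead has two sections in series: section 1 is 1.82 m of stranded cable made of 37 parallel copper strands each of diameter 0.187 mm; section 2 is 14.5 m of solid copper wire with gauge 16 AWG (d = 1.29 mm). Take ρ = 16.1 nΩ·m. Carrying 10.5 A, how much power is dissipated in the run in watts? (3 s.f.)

ρ = 16.1 nΩ·m = 1.61×10^-8 Ω·m
Section 1: A_strand = π(9.3500e-05)² = 2.746e-08 m²; R₁ = ρL/(N·A_s) = (1.61×10^-8)(1.82)/(37×2.746e-08) = 0.02884 Ω
Section 2: A = π(1.29/2 mm)² = π(6.4500e-04 m)² = 1.307e-06 m²
R₂ = (1.61×10^-8)(14.5)/(1.307e-06) = 0.1786 Ω
R = R₁ + R₂ = 0.2075 Ω
P = I²R = (10.5)² × 0.2075 = 22.9 W

22.9 W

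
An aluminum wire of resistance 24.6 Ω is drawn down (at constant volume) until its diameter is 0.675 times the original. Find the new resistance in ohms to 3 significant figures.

Volume constant ⇒ L' = L/r² with r = 0.675. R' = ρL'/A' = ρ(L/r²)/(πr²d₀²/4) = R/r⁴.
R' = 4.817 × 24.6 = 119 Ω

119 Ω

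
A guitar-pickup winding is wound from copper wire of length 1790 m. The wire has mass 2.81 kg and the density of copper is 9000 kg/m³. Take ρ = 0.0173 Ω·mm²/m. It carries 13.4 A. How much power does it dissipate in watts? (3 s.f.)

ρ = 0.0173 Ω·mm²/m = 1.73×10^-8 Ω·m
A = m/(density·L) = 2.81/(9000×1790) = 1.7443e-07 m²
R = ρL/A = (1.73×10^-8)(1790)/(1.7443e-07) = 177.5 Ω
P = I²R = (13.4)² × 177.5 = 31900 W

31900 W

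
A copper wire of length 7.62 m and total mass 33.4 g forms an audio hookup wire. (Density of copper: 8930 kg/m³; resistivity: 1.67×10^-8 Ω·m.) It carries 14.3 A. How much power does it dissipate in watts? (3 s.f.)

53.0 W

A = m/(density·L) = 0.0334/(8930×7.62) = 4.9084e-07 m²
R = ρL/A = (1.67×10^-8)(7.62)/(4.9084e-07) = 0.2593 Ω
P = I²R = (14.3)² × 0.2593 = 53.0 W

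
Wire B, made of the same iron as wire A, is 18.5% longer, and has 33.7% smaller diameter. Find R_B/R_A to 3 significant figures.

2.70

R ∝ L/d², so R_B/R_A = (1 + 18.5/100) × (1 − 33.7/100)⁻²
= 1.185 × 2.275 = 2.70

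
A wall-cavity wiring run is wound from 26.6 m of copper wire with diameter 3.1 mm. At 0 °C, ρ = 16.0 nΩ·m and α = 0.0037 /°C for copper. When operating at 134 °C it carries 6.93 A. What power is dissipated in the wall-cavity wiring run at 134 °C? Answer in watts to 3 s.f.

4.05 W

ρ = 16.0 nΩ·m = 1.60×10^-8 Ω·m
A = π(d/2)² = π(1.5500e-03 m)² = 7.548e-06 m²
R₍0₎ = ρL/A = (1.60×10^-8)(26.6)/(7.548e-06) = 0.05639 Ω
R₍134₎ = R₍0₎(1 + αΔT) = 0.05639 × (1 + 0.0037×134) = 0.08435 Ω
P = I²R = (6.93)² × 0.08435 = 4.05 W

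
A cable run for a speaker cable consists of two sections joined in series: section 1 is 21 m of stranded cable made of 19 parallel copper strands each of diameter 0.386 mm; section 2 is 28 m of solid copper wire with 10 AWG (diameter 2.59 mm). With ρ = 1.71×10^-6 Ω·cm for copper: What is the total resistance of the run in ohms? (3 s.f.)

0.252 Ω

ρ = 1.71×10^-6 Ω·cm = 1.71×10^-8 Ω·m
Section 1: A_strand = π(1.9300e-04)² = 1.170e-07 m²; R₁ = ρL/(N·A_s) = (1.71×10^-8)(21)/(19×1.170e-07) = 0.1615 Ω
Section 2: A = π(2.59/2 mm)² = π(1.2950e-03 m)² = 5.269e-06 m²
R₂ = (1.71×10^-8)(28)/(5.269e-06) = 0.09088 Ω
R = R₁ + R₂ = 0.252 Ω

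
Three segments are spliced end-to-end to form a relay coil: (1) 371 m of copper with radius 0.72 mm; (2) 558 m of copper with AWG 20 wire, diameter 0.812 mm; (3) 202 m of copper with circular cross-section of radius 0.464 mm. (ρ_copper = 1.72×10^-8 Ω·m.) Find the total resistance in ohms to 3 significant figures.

Seg 1: A = πr² = π(7.2000e-04 m)² = 1.629e-06 m²
R_1 = (1.72×10^-8)(371)/(1.629e-06) = 3.918 Ω
Seg 2: A = π(0.812/2 mm)² = π(4.0600e-04 m)² = 5.178e-07 m²
R_2 = (1.72×10^-8)(558)/(5.178e-07) = 18.53 Ω
Seg 3: A = πr² = π(4.6400e-04 m)² = 6.764e-07 m²
R_3 = (1.72×10^-8)(202)/(6.764e-07) = 5.137 Ω
R_total = R_1 + R_2 + R_3 = 27.6 Ω

27.6 Ω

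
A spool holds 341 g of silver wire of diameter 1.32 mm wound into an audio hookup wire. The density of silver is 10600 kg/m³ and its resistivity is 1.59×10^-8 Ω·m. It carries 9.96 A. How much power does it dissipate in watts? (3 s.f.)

A = π(d/2)² = π(6.6000e-04 m)² = 1.3685e-06 m²
L = m/(density·A) = 0.341/(10600×1.3685e-06) = 23.51 m
R = ρL/A = (1.59×10^-8)(23.51)/(1.3685e-06) = 0.2731 Ω
P = I²R = (9.96)² × 0.2731 = 27.1 W

27.1 W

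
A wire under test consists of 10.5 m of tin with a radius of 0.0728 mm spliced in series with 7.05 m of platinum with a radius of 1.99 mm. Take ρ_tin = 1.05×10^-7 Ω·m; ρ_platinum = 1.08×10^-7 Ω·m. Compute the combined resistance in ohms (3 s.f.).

66.3 Ω

Segment 1: A = πr² = π(7.2800e-05 m)² = 1.665e-08 m²
R₁ = ρL/A = (1.05×10^-7)(10.5)/(1.665e-08) = 66.22 Ω
Segment 2: A = πr² = π(1.9900e-03 m)² = 1.244e-05 m²
R₂ = (1.08×10^-7)(7.05)/(1.244e-05) = 0.0612 Ω
R = R₁ + R₂ = 66.3 Ω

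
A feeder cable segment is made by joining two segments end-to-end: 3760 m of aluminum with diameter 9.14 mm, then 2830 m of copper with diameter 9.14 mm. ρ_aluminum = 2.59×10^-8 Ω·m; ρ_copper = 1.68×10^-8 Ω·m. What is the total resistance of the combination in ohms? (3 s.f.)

Segment 1: A = π(d/2)² = π(4.5700e-03 m)² = 6.561e-05 m²
R₁ = ρL/A = (2.59×10^-8)(3760)/(6.561e-05) = 1.484 Ω
R₂ = (1.68×10^-8)(2830)/(6.561e-05) = 0.7246 Ω
R = R₁ + R₂ = 2.21 Ω

2.21 Ω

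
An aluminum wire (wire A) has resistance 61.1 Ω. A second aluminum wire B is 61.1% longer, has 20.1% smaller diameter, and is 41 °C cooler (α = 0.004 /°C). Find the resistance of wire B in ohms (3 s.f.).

R ∝ ρL/d² with ρ ∝ (1+αΔT), so R_B/R_A = (1 + 61.1/100) × (1 − 20.1/100)⁻² × (1 − 0.004×41)
= 1.611 × 1.566 × 0.836 = 2.11
R_B = 2.11 × 61.1 = 129 Ω

129 Ω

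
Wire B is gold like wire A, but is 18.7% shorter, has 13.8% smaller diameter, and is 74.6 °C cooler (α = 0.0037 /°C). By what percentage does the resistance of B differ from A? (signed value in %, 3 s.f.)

R ∝ ρL/d² with ρ ∝ (1+αΔT), so R_B/R_A = (1 − 18.7/100) × (1 − 13.8/100)⁻² × (1 − 0.0037×74.6)
= 0.813 × 1.346 × 0.724 = 0.7921
(R_B − R_A)/R_A = 0.7921 − 1 = -20.8%

-20.8%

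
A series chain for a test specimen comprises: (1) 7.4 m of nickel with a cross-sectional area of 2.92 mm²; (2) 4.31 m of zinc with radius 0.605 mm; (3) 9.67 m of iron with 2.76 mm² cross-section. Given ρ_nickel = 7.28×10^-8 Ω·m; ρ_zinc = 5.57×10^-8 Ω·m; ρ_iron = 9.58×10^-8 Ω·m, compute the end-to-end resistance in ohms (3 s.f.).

0.729 Ω

Seg 1: A = 2.92 mm² = 2.920e-06 m²
R_1 = (7.28×10^-8)(7.4)/(2.920e-06) = 0.1845 Ω
Seg 2: A = πr² = π(6.0500e-04 m)² = 1.150e-06 m²
R_2 = (5.57×10^-8)(4.31)/(1.150e-06) = 0.2088 Ω
Seg 3: A = 2.76 mm² = 2.760e-06 m²
R_3 = (9.58×10^-8)(9.67)/(2.760e-06) = 0.3356 Ω
R_total = R_1 + R_2 + R_3 = 0.729 Ω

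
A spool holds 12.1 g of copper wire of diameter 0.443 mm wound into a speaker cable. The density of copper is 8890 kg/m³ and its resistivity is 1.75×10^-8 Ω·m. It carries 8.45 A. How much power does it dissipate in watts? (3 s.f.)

A = π(d/2)² = π(2.2150e-04 m)² = 1.5413e-07 m²
L = m/(density·A) = 0.0121/(8890×1.5413e-07) = 8.831 m
R = ρL/A = (1.75×10^-8)(8.831)/(1.5413e-07) = 1.003 Ω
P = I²R = (8.45)² × 1.003 = 71.6 W

71.6 W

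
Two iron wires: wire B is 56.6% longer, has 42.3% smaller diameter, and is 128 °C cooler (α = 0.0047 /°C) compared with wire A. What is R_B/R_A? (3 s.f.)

1.87

R ∝ ρL/d² with ρ ∝ (1+αΔT), so R_B/R_A = (1 + 56.6/100) × (1 − 42.3/100)⁻² × (1 − 0.0047×128)
= 1.566 × 3.004 × 0.3984 = 1.87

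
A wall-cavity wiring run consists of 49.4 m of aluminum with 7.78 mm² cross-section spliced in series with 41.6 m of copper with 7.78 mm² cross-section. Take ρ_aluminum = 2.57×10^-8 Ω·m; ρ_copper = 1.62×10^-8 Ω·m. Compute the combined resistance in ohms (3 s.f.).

0.250 Ω

Segment 1: A = 7.78 mm² = 7.780e-06 m²
R₁ = ρL/A = (2.57×10^-8)(49.4)/(7.780e-06) = 0.1632 Ω
R₂ = (1.62×10^-8)(41.6)/(7.780e-06) = 0.08662 Ω
R = R₁ + R₂ = 0.250 Ω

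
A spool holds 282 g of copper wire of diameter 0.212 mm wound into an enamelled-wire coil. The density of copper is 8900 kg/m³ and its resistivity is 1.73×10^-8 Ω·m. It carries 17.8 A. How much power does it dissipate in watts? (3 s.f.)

1.39×10^5 W

A = π(d/2)² = π(1.0600e-04 m)² = 3.5299e-08 m²
L = m/(density·A) = 0.282/(8900×3.5299e-08) = 897.6 m
R = ρL/A = (1.73×10^-8)(897.6)/(3.5299e-08) = 439.9 Ω
P = I²R = (17.8)² × 439.9 = 1.39×10^5 W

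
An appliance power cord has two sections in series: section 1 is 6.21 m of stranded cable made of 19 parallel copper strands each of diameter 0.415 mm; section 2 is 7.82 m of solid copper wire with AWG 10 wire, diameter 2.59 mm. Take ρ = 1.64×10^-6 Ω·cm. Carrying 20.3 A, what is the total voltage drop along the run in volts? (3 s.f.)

1.30 V

ρ = 1.64×10^-6 Ω·cm = 1.64×10^-8 Ω·m
Section 1: A_strand = π(2.0750e-04)² = 1.353e-07 m²; R₁ = ρL/(N·A_s) = (1.64×10^-8)(6.21)/(19×1.353e-07) = 0.03963 Ω
Section 2: A = π(2.59/2 mm)² = π(1.2950e-03 m)² = 5.269e-06 m²
R₂ = (1.64×10^-8)(7.82)/(5.269e-06) = 0.02434 Ω
R = R₁ + R₂ = 0.06397 Ω
V = IR = 20.3 × 0.06397 = 1.30 V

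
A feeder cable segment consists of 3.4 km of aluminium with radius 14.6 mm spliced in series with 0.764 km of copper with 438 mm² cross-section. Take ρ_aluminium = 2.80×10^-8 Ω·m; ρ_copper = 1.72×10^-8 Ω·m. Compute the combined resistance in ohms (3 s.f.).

0.172 Ω

Segment 1: A = πr² = π(1.4600e-02 m)² = 6.697e-04 m²
R₁ = ρL/A = (2.80×10^-8)(3400)/(6.697e-04) = 0.1422 Ω
Segment 2: A = 438 mm² = 4.380e-04 m²
R₂ = (1.72×10^-8)(764)/(4.380e-04) = 0.03 Ω
R = R₁ + R₂ = 0.172 Ω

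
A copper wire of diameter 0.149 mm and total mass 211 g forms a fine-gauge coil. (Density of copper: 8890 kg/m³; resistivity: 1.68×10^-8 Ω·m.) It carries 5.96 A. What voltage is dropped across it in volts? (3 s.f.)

7820 V

A = π(d/2)² = π(7.4500e-05 m)² = 1.7437e-08 m²
L = m/(density·A) = 0.211/(8890×1.7437e-08) = 1361 m
R = ρL/A = (1.68×10^-8)(1361)/(1.7437e-08) = 1311 Ω
V = IR = 5.96 × 1311 = 7820 V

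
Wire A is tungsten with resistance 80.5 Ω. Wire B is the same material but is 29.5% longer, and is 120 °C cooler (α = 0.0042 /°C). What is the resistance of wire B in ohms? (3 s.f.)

R ∝ ρL/d² with ρ ∝ (1+αΔT), so R_B/R_A = (1 + 29.5/100) × (1 − 0.0042×120)
= 1.295 × 0.496 = 0.6423
R_B = 0.6423 × 80.5 = 51.7 Ω

51.7 Ω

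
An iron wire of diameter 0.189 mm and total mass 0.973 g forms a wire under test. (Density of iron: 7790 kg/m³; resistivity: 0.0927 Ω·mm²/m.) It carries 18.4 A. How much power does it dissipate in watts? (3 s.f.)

ρ = 0.0927 Ω·mm²/m = 9.27×10^-8 Ω·m
A = π(d/2)² = π(9.4500e-05 m)² = 2.8055e-08 m²
L = m/(density·A) = 9.730×10^-4/(7790×2.8055e-08) = 4.452 m
R = ρL/A = (9.27×10^-8)(4.452)/(2.8055e-08) = 14.71 Ω
P = I²R = (18.4)² × 14.71 = 4980 W

4980 W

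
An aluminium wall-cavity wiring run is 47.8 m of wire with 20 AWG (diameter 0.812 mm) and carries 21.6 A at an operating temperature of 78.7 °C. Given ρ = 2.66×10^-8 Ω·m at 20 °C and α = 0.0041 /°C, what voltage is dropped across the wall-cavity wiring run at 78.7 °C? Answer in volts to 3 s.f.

A = π(0.812/2 mm)² = π(4.0600e-04 m)² = 5.178e-07 m²
R₍20₎ = ρL/A = (2.66×10^-8)(47.8)/(5.178e-07) = 2.455 Ω
R₍78.7₎ = R₍20₎(1 + αΔT) = 2.455 × (1 + 0.0041×58.7) = 3.046 Ω
V = IR = 21.6 × 3.046 = 65.8 V

65.8 V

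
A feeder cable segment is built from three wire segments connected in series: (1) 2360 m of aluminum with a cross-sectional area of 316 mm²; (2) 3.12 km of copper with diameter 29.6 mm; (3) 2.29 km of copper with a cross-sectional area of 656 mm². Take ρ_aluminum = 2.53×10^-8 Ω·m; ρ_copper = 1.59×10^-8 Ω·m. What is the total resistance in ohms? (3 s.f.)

0.317 Ω

Seg 1: A = 316 mm² = 3.160e-04 m²
R_1 = (2.53×10^-8)(2360)/(3.160e-04) = 0.1889 Ω
Seg 2: A = π(d/2)² = π(1.4800e-02 m)² = 6.881e-04 m²
R_2 = (1.59×10^-8)(3120)/(6.881e-04) = 0.07209 Ω
Seg 3: A = 656 mm² = 6.560e-04 m²
R_3 = (1.59×10^-8)(2290)/(6.560e-04) = 0.0555 Ω
R_total = R_1 + R_2 + R_3 = 0.317 Ω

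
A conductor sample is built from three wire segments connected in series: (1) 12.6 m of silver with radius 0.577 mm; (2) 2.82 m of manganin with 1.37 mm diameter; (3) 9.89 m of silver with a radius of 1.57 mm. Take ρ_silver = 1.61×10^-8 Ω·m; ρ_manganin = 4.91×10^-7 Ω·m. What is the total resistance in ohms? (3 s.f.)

1.15 Ω

Seg 1: A = πr² = π(5.7700e-04 m)² = 1.046e-06 m²
R_1 = (1.61×10^-8)(12.6)/(1.046e-06) = 0.194 Ω
Seg 2: A = π(d/2)² = π(6.8500e-04 m)² = 1.474e-06 m²
R_2 = (4.91×10^-7)(2.82)/(1.474e-06) = 0.9393 Ω
Seg 3: A = πr² = π(1.5700e-03 m)² = 7.744e-06 m²
R_3 = (1.61×10^-8)(9.89)/(7.744e-06) = 0.02056 Ω
R_total = R_1 + R_2 + R_3 = 1.15 Ω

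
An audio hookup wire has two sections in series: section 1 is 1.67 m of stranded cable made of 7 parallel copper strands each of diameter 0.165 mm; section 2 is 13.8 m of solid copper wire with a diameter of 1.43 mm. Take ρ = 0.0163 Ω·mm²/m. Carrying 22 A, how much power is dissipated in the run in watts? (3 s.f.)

ρ = 0.0163 Ω·mm²/m = 1.63×10^-8 Ω·m
Section 1: A_strand = π(8.2500e-05)² = 2.138e-08 m²; R₁ = ρL/(N·A_s) = (1.63×10^-8)(1.67)/(7×2.138e-08) = 0.1819 Ω
Section 2: A = π(d/2)² = π(7.1500e-04 m)² = 1.606e-06 m²
R₂ = (1.63×10^-8)(13.8)/(1.606e-06) = 0.1401 Ω
R = R₁ + R₂ = 0.3219 Ω
P = I²R = (22)² × 0.3219 = 156 W

156 W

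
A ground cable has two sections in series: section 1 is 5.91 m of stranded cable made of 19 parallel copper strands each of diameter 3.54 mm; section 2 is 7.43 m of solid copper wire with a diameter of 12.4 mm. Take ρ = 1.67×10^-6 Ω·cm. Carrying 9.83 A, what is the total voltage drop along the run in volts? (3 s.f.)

0.0153 V

ρ = 1.67×10^-6 Ω·cm = 1.67×10^-8 Ω·m
Section 1: A_strand = π(1.7700e-03)² = 9.842e-06 m²; R₁ = ρL/(N·A_s) = (1.67×10^-8)(5.91)/(19×9.842e-06) = 5.278×10^-4 Ω
Section 2: A = π(d/2)² = π(6.2000e-03 m)² = 1.208e-04 m²
R₂ = (1.67×10^-8)(7.43)/(1.208e-04) = 0.001027 Ω
R = R₁ + R₂ = 0.001555 Ω
V = IR = 9.83 × 0.001555 = 0.0153 V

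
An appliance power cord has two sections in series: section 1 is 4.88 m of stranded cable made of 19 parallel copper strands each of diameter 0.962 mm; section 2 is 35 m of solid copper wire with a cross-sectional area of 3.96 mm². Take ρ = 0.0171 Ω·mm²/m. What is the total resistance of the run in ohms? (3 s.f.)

ρ = 0.0171 Ω·mm²/m = 1.71×10^-8 Ω·m
Section 1: A_strand = π(4.8100e-04)² = 7.268e-07 m²; R₁ = ρL/(N·A_s) = (1.71×10^-8)(4.88)/(19×7.268e-07) = 0.006043 Ω
Section 2: A = 3.96 mm² = 3.960e-06 m²
R₂ = (1.71×10^-8)(35)/(3.960e-06) = 0.1511 Ω
R = R₁ + R₂ = 0.157 Ω

0.157 Ω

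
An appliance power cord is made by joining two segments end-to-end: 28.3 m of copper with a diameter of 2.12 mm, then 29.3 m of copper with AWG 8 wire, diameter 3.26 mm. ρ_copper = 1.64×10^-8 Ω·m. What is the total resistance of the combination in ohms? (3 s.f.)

0.189 Ω

Segment 1: A = π(d/2)² = π(1.0600e-03 m)² = 3.530e-06 m²
R₁ = ρL/A = (1.64×10^-8)(28.3)/(3.530e-06) = 0.1315 Ω
Segment 2: A = π(3.26/2 mm)² = π(1.6300e-03 m)² = 8.347e-06 m²
R₂ = (1.64×10^-8)(29.3)/(8.347e-06) = 0.05757 Ω
R = R₁ + R₂ = 0.189 Ω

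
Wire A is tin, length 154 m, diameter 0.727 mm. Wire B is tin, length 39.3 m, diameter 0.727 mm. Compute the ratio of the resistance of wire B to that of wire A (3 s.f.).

0.255

R ∝ ρL/d², so R_B/R_A = (L_B/L_A)
= (39.3/154) = 0.255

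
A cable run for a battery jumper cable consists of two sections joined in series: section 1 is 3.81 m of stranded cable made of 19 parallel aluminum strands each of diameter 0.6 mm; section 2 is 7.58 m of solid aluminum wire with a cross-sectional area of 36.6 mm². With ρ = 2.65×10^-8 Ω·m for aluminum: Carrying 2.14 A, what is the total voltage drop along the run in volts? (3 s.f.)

0.0520 V

Section 1: A_strand = π(3.0000e-04)² = 2.827e-07 m²; R₁ = ρL/(N·A_s) = (2.65×10^-8)(3.81)/(19×2.827e-07) = 0.01879 Ω
Section 2: A = 36.6 mm² = 3.660e-05 m²
R₂ = (2.65×10^-8)(7.58)/(3.660e-05) = 0.005488 Ω
R = R₁ + R₂ = 0.02428 Ω
V = IR = 2.14 × 0.02428 = 0.0520 V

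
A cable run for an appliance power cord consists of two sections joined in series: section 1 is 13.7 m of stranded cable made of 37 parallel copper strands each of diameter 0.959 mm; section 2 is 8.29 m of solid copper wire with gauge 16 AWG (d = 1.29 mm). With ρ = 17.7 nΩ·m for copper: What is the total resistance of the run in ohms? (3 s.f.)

ρ = 17.7 nΩ·m = 1.77×10^-8 Ω·m
Section 1: A_strand = π(4.7950e-04)² = 7.223e-07 m²; R₁ = ρL/(N·A_s) = (1.77×10^-8)(13.7)/(37×7.223e-07) = 0.009073 Ω
Section 2: A = π(1.29/2 mm)² = π(6.4500e-04 m)² = 1.307e-06 m²
R₂ = (1.77×10^-8)(8.29)/(1.307e-06) = 0.1123 Ω
R = R₁ + R₂ = 0.121 Ω

0.121 Ω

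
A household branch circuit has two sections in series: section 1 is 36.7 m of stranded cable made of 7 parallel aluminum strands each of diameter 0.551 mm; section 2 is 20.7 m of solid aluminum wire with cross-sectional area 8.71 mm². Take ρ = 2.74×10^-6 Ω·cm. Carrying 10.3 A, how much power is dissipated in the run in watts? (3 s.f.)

70.8 W

ρ = 2.74×10^-6 Ω·cm = 2.74×10^-8 Ω·m
Section 1: A_strand = π(2.7550e-04)² = 2.384e-07 m²; R₁ = ρL/(N·A_s) = (2.74×10^-8)(36.7)/(7×2.384e-07) = 0.6025 Ω
Section 2: A = 8.71 mm² = 8.710e-06 m²
R₂ = (2.74×10^-8)(20.7)/(8.710e-06) = 0.06512 Ω
R = R₁ + R₂ = 0.6676 Ω
P = I²R = (10.3)² × 0.6676 = 70.8 W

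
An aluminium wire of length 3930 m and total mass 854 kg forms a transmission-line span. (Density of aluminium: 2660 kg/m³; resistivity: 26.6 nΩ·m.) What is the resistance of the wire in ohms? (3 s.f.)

ρ = 26.6 nΩ·m = 2.66×10^-8 Ω·m
A = m/(density·L) = 854/(2660×3930) = 8.1693e-05 m²
R = ρL/A = (2.66×10^-8)(3930)/(8.1693e-05) = 1.28 Ω

1.28 Ω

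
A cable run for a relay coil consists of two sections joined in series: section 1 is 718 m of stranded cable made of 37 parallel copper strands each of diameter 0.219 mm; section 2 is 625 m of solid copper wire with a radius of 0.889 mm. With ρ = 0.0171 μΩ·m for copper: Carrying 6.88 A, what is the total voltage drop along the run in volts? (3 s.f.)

ρ = 0.0171 μΩ·m = 1.71×10^-8 Ω·m
Section 1: A_strand = π(1.0950e-04)² = 3.767e-08 m²; R₁ = ρL/(N·A_s) = (1.71×10^-8)(718)/(37×3.767e-08) = 8.809 Ω
Section 2: A = πr² = π(8.8900e-04 m)² = 2.483e-06 m²
R₂ = (1.71×10^-8)(625)/(2.483e-06) = 4.305 Ω
R = R₁ + R₂ = 13.11 Ω
V = IR = 6.88 × 13.11 = 90.2 V

90.2 V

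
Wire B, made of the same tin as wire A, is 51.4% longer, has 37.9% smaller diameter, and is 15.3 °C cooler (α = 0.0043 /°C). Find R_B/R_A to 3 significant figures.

3.67

R ∝ ρL/d² with ρ ∝ (1+αΔT), so R_B/R_A = (1 + 51.4/100) × (1 − 37.9/100)⁻² × (1 − 0.0043×15.3)
= 1.514 × 2.593 × 0.9342 = 3.67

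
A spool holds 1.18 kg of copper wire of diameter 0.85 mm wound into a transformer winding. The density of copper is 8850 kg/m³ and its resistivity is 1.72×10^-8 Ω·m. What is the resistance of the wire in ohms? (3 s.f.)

7.12 Ω

A = π(d/2)² = π(4.2500e-04 m)² = 5.6745e-07 m²
L = m/(density·A) = 1.18/(8850×5.6745e-07) = 235 m
R = ρL/A = (1.72×10^-8)(235)/(5.6745e-07) = 7.12 Ω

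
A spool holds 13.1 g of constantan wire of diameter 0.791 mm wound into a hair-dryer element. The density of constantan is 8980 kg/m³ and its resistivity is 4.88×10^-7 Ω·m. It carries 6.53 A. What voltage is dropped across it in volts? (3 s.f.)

A = π(d/2)² = π(3.9550e-04 m)² = 4.9141e-07 m²
L = m/(density·A) = 0.0131/(8980×4.9141e-07) = 2.969 m
R = ρL/A = (4.88×10^-7)(2.969)/(4.9141e-07) = 2.948 Ω
V = IR = 6.53 × 2.948 = 19.3 V

19.3 V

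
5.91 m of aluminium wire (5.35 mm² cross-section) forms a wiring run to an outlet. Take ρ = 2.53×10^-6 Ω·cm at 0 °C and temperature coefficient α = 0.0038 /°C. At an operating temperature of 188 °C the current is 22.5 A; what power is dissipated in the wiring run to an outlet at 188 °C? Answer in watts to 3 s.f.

24.3 W

ρ = 2.53×10^-6 Ω·cm = 2.53×10^-8 Ω·m
A = 5.35 mm² = 5.350e-06 m²
R₍0₎ = ρL/A = (2.53×10^-8)(5.91)/(5.350e-06) = 0.02795 Ω
R₍188₎ = R₍0₎(1 + αΔT) = 0.02795 × (1 + 0.0038×188) = 0.04791 Ω
P = I²R = (22.5)² × 0.04791 = 24.3 W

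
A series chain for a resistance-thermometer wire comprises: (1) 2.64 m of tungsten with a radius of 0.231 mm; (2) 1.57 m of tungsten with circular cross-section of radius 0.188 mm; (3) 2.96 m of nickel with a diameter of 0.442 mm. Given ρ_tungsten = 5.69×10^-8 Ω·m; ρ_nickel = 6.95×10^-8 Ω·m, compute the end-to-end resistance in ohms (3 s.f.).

Seg 1: A = πr² = π(2.3100e-04 m)² = 1.676e-07 m²
R_1 = (5.69×10^-8)(2.64)/(1.676e-07) = 0.8961 Ω
Seg 2: A = πr² = π(1.8800e-04 m)² = 1.110e-07 m²
R_2 = (5.69×10^-8)(1.57)/(1.110e-07) = 0.8045 Ω
Seg 3: A = π(d/2)² = π(2.2100e-04 m)² = 1.534e-07 m²
R_3 = (6.95×10^-8)(2.96)/(1.534e-07) = 1.341 Ω
R_total = R_1 + R_2 + R_3 = 3.04 Ω

3.04 Ω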